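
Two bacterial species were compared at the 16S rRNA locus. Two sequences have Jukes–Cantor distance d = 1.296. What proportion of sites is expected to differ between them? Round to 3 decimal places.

0.617

p = (3/4)(1 − e^(−4d/3)) = 0.75 × (1 − e^(-1.728)) = 0.75 × (1 − 0.177639) = 0.616771.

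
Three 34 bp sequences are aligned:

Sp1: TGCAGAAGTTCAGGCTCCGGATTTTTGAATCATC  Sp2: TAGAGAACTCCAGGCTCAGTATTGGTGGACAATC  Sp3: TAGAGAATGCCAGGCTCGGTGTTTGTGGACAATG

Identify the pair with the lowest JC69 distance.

Sp2 and Sp3

Sp1–Sp2: 11/34 differ, p = 0.324, d = 0.423.
Sp1–Sp3: 13/34 differ, p = 0.382, d = 0.535.
Sp2–Sp3: 6/34 differ, p = 0.176, d = 0.201.
The smallest distance is between Sp2 and Sp3.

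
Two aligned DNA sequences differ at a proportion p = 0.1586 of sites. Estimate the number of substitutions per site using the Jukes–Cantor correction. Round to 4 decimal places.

0.1782

d = −(3/4) ln(1 − 4p/3) = −0.75 ln(1 − 0.211467) = −0.75 ln(0.788533)
  = −0.75 × (-0.237581) = 0.178186 substitutions/site.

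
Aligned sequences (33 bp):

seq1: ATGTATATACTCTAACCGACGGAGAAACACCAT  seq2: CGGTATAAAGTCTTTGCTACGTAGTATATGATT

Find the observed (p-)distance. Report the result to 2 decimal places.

0.48

The sequences differ at 16 of 33 positions.
p = 16/33 = 0.484848… ≈ 0.48 (to 2 d.p.).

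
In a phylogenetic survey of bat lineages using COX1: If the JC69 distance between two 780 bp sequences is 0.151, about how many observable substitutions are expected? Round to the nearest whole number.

Invert JC69: p = (3/4)(1 − e^(−4d/3)) = 0.75 × (1 − e^(-0.201333)) = 0.75 × (1 − 0.817640) = 0.136770.
Expected differing sites = pL ≈ 0.136770 × 780 = 106.6806 ≈ 107.

107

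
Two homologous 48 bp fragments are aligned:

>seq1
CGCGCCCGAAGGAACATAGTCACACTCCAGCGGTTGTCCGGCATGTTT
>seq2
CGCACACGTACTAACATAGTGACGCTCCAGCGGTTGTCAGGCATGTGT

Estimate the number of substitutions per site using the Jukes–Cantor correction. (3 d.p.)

0.216

The sequences differ at 9 of 48 sites (4, 6, 9, 11, 12, 21, 24, 39, 47), so p = 9/48 = 0.1875.
d = −(3/4) ln(1 − 4p/3) = −0.75 ln(1 − 0.25) = −0.75 ln(0.75)
  = −0.75 × (-0.287682) = 0.215762 substitutions/site.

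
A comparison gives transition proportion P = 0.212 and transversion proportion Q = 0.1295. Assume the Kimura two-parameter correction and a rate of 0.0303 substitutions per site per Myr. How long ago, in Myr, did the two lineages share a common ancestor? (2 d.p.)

7.89

Under the Kimura two-parameter model, d = −½ ln(1 − 2P − Q) − ¼ ln(1 − 2Q).
1 − 2P − Q = 0.4465, giving −½ ln(0.4465) = 0.403158.
1 − 2Q = 0.741, giving −¼ ln(0.741) = 0.074939.
d = 0.403158 + 0.074939 = 0.478097.
Under a molecular clock d = 2μt, so t = d/(2μ) = 0.478097 / (2 × 0.0303) = 7.89 Myr.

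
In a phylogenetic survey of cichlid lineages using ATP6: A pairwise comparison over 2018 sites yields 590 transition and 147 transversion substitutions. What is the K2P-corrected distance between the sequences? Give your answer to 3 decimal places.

0.575

P = 590/2018 ≈ 0.292369 and Q = 147/2018 ≈ 0.072844.
Under the Kimura two-parameter model, d = −½ ln(1 − 2P − Q) − ¼ ln(1 − 2Q).
1 − 2P − Q = 0.342418, giving −½ ln(0.342418) = 0.535862.
1 − 2Q = 0.854312, giving −¼ ln(0.854312) = 0.039365.
d = 0.535862 + 0.039365 = 0.575227.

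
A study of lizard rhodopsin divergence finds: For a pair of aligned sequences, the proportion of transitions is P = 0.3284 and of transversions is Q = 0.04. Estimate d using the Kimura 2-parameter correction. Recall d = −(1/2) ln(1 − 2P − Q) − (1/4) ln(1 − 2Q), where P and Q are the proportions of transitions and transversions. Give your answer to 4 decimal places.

Under the Kimura two-parameter model, d = −½ ln(1 − 2P − Q) − ¼ ln(1 − 2Q).
1 − 2P − Q = 0.3032, giving −½ ln(0.3032) = 0.596681.
1 − 2Q = 0.92, giving −¼ ln(0.92) = 0.020845.
d = 0.596681 + 0.020845 = 0.617526.

0.6175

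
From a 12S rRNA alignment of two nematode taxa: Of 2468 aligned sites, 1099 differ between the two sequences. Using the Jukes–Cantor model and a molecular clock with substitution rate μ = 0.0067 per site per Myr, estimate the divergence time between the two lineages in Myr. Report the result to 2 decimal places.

p = 1099/2468 ≈ 0.4453.
d = −(3/4) ln(1 − 4p/3) = −0.75 ln(1 − 0.593733) = −0.75 ln(0.406267)
  = −0.75 × (-0.900745) = 0.675559 substitutions/site.
Under a molecular clock d = 2μt, so t = d/(2μ) = 0.675559 / (2 × 0.0067) = 50.41 Myr.

50.41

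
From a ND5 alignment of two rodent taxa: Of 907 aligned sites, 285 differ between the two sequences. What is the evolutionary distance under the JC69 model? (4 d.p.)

0.4072

p = 285/907 ≈ 0.314223.
d = −(3/4) ln(1 − 4p/3) = −0.75 ln(1 − 0.418964) = −0.75 ln(0.581036)
  = −0.75 × (-0.542943) = 0.407207 substitutions/site.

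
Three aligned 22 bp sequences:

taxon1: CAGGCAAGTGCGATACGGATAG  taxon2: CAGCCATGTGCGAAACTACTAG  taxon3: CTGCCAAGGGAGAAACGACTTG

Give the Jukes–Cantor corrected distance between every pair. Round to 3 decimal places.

d(taxon1,taxon2) = 0.339, d(taxon1,taxon3) = 0.497, d(taxon2,taxon3) = 0.339

taxon1–taxon2: 6/22 sites differ → p ≈ 0.272727, d = −0.75 ln(1 − 0.363636) = 0.338988 ≈ 0.339.
taxon1–taxon3: 8/22 sites differ → p ≈ 0.363636, d = −0.75 ln(1 − 0.484848) = 0.497470 ≈ 0.497.
taxon2–taxon3: 6/22 sites differ → p ≈ 0.272727, d = −0.75 ln(1 − 0.363636) = 0.338988 ≈ 0.339.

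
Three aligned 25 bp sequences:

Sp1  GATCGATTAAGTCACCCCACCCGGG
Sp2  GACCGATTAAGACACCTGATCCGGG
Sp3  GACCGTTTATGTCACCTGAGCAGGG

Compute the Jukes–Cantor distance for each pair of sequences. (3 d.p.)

d(Sp1,Sp2) = 0.233, d(Sp1,Sp3) = 0.351, d(Sp2,Sp3) = 0.233

Sp1–Sp2: 5/25 sites differ → p = 0.2, d = −0.75 ln(1 − 0.266667) = 0.232617 ≈ 0.233.
Sp1–Sp3: 7/25 sites differ → p = 0.28, d = −0.75 ln(1 − 0.373333) = 0.350505 ≈ 0.351.
Sp2–Sp3: 5/25 sites differ → p = 0.2, d = −0.75 ln(1 − 0.266667) = 0.232617 ≈ 0.233.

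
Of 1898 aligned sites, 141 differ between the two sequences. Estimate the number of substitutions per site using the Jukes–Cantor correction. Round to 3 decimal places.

0.078

p = 141/1898 ≈ 0.074289.
d = −(3/4) ln(1 − 4p/3) = −0.75 ln(1 − 0.099052) = −0.75 ln(0.900948)
  = −0.75 × (-0.104308) = 0.078231 substitutions/site.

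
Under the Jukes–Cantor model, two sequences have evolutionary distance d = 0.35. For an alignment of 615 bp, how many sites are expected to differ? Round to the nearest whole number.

172

Invert JC69: p = (3/4)(1 − e^(−4d/3)) = 0.75 × (1 − e^(-0.466667)) = 0.75 × (1 − 0.627089) = 0.279683.
Expected differing sites = pL ≈ 0.279683 × 615 = 172.005045 ≈ 172.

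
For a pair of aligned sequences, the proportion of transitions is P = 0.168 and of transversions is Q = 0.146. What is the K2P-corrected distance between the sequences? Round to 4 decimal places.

Under the Kimura two-parameter model, d = −½ ln(1 − 2P − Q) − ¼ ln(1 − 2Q).
1 − 2P − Q = 0.518, giving −½ ln(0.518) = 0.328890.
1 − 2Q = 0.708, giving −¼ ln(0.708) = 0.086328.
d = 0.328890 + 0.086328 = 0.415218.

0.4152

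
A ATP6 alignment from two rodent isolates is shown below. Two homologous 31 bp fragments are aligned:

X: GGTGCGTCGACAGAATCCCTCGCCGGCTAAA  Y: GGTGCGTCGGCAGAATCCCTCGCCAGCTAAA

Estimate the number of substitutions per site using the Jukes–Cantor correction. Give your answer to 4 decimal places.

0.0675

The sequences differ at 2 of 31 sites (10, 25), so p = 2/31 ≈ 0.064516.
d = −(3/4) ln(1 − 4p/3) = −0.75 ln(1 − 0.086021) = −0.75 ln(0.913979)
  = −0.75 × (-0.089948) = 0.067461 substitutions/site.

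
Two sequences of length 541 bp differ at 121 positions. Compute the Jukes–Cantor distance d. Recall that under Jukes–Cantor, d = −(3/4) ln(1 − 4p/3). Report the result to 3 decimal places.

p = 121/541 ≈ 0.22366.
d = −(3/4) ln(1 − 4p/3) = −0.75 ln(1 − 0.298213) = −0.75 ln(0.701787)
  = −0.75 × (-0.354125) = 0.265594 substitutions/site.

0.266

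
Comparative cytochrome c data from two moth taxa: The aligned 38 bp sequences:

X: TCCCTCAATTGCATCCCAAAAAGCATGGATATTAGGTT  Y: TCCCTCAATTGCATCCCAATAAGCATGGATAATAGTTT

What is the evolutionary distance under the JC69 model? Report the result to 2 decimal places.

The sequences differ at 3 of 38 sites (20, 32, 36), so p = 3/38 ≈ 0.078947.
d = −(3/4) ln(1 − 4p/3) = −0.75 ln(1 − 0.105263) = −0.75 ln(0.894737)
  = −0.75 × (-0.111225) = 0.083419 substitutions/site.

0.08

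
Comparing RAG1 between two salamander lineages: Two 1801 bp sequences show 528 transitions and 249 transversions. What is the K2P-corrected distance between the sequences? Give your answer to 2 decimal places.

0.73

P = 528/1801 ≈ 0.29317 and Q = 249/1801 ≈ 0.138257.
Under the Kimura two-parameter model, d = −½ ln(1 − 2P − Q) − ¼ ln(1 − 2Q).
1 − 2P − Q = 0.275403, giving −½ ln(0.275403) = 0.644760.
1 − 2Q = 0.723486, giving −¼ ln(0.723486) = 0.080919.
d = 0.644760 + 0.080919 = 0.725679.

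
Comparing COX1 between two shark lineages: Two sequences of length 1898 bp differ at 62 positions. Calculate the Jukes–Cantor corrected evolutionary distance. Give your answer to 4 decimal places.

p = 62/1898 ≈ 0.032666.
d = −(3/4) ln(1 − 4p/3) = −0.75 ln(1 − 0.043555) = −0.75 ln(0.956445)
  = −0.75 × (-0.044532) = 0.033399 substitutions/site.

0.0334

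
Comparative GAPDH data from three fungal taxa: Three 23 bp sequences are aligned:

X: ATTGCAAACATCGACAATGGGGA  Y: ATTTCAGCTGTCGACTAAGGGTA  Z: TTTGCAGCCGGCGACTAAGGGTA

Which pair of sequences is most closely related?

Y and Z

X–Y: 8/23 differ, p = 0.348, d = 0.467.
X–Z: 8/23 differ, p = 0.348, d = 0.467.
Y–Z: 4/23 differ, p = 0.174, d = 0.198.
The smallest distance is between Y and Z.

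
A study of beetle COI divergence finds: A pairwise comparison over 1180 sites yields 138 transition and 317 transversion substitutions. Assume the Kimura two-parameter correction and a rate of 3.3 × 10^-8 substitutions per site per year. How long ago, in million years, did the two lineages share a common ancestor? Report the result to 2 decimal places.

8.21

P = 138/1180 ≈ 0.116949 and Q = 317/1180 ≈ 0.268644.
Under the Kimura two-parameter model, d = −½ ln(1 − 2P − Q) − ¼ ln(1 − 2Q).
1 − 2P − Q = 0.497458, giving −½ ln(0.497458) = 0.349122.
1 − 2Q = 0.462712, giving −¼ ln(0.462712) = 0.192663.
d = 0.349122 + 0.192663 = 0.541785.
Under a molecular clock d = 2μt, so t = d/(2μ) = 0.541785 / (2 × 3.3 × 10^-8) = 8.21 million years.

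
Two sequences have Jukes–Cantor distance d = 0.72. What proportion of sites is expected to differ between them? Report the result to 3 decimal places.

0.463

p = (3/4)(1 − e^(−4d/3)) = 0.75 × (1 − e^(-0.96)) = 0.75 × (1 − 0.382893) = 0.462830.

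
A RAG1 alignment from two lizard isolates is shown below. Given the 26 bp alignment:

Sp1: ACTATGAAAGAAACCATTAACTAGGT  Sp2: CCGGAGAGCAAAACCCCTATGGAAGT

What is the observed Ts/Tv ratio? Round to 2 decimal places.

Transitions are A↔G and C↔T; transversions are all other mismatches.
Transitions: 5. Transversions: 8.
R = 5/8 = 0.625 ≈ 0.63 (to 2 d.p.).

0.63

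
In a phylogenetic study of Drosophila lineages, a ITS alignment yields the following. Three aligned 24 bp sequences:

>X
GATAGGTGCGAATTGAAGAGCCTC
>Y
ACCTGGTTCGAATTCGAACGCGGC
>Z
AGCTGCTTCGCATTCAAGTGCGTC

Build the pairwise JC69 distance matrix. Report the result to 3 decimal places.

X–Y: 11/24 sites differ → p ≈ 0.458333, d = −0.75 ln(1 − 0.611111) = 0.708346 ≈ 0.708.
X–Z: 10/24 sites differ → p ≈ 0.416667, d = −0.75 ln(1 − 0.555556) = 0.608198 ≈ 0.608.
Y–Z: 7/24 sites differ → p ≈ 0.291667, d = −0.75 ln(1 − 0.388889) = 0.369358 ≈ 0.369.

d(X,Y) = 0.708, d(X,Z) = 0.608, d(Y,Z) = 0.369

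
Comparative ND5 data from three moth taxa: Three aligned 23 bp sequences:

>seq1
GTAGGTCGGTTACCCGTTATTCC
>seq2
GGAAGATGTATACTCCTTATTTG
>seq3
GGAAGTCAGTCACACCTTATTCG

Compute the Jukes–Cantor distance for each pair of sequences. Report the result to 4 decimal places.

seq1–seq2: 10/23 sites differ → p ≈ 0.434783, d = −0.75 ln(1 − 0.579711) = 0.650110 ≈ 0.6501.
seq1–seq3: 7/23 sites differ → p ≈ 0.304348, d = −0.75 ln(1 − 0.405797) = 0.390401 ≈ 0.3904.
seq2–seq3: 8/23 sites differ → p ≈ 0.347826, d = −0.75 ln(1 − 0.463768) = 0.467391 ≈ 0.4674.

d(seq1,seq2) = 0.6501, d(seq1,seq3) = 0.3904, d(seq2,seq3) = 0.4674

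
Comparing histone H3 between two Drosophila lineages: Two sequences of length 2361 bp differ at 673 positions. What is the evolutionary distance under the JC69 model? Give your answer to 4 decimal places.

p = 673/2361 ≈ 0.285049.
d = −(3/4) ln(1 − 4p/3) = −0.75 ln(1 − 0.380065) = −0.75 ln(0.619935)
  = −0.75 × (-0.478141) = 0.358606 substitutions/site.

0.3586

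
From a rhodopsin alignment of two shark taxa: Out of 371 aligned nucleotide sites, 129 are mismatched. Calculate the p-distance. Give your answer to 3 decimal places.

0.348

p = 129/371 = 0.347708… ≈ 0.348 (to 3 d.p.).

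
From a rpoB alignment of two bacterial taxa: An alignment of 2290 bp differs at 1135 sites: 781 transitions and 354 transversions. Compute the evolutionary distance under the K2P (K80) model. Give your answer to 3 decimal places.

P = 781/2290 ≈ 0.341048 and Q = 354/2290 ≈ 0.154585.
Under the Kimura two-parameter model, d = −½ ln(1 − 2P − Q) − ¼ ln(1 − 2Q).
1 − 2P − Q = 0.163319, giving −½ ln(0.163319) = 0.906025.
1 − 2Q = 0.69083, giving −¼ ln(0.69083) = 0.092465.
d = 0.906025 + 0.092465 = 0.998490.

0.998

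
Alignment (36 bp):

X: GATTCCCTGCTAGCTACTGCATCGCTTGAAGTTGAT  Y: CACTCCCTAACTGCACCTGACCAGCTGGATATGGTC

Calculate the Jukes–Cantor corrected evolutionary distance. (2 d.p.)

The sequences differ at 18 of 36 sites, so p = 18/36 = 0.5.
d = −(3/4) ln(1 − 4p/3) = −0.75 ln(1 − 0.666667) = −0.75 ln(0.333333)
  = −0.75 × (-1.098613) = 0.823960 substitutions/site.

0.82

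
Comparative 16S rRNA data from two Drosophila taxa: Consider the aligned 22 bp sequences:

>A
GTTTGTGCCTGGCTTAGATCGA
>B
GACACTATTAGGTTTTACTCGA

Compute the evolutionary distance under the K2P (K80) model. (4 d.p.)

1.0495

Of 22 sites, 6 differences are transitions and 6 are transversions, so P = 6/22 ≈ 0.272727 and Q = 6/22 ≈ 0.272727.
Under the Kimura two-parameter model, d = −½ ln(1 − 2P − Q) − ¼ ln(1 − 2Q).
1 − 2P − Q = 0.181819, giving −½ ln(0.181819) = 0.852372.
1 − 2Q = 0.454546, giving −¼ ln(0.454546) = 0.197114.
d = 0.852372 + 0.197114 = 1.049486.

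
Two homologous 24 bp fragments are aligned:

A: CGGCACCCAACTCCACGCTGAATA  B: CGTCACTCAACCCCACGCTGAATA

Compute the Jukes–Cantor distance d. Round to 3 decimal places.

0.137

The sequences differ at 3 of 24 sites (3, 7, 12), so p = 3/24 = 0.125.
d = −(3/4) ln(1 − 4p/3) = −0.75 ln(1 − 0.166667) = −0.75 ln(0.833333)
  = −0.75 × (-0.182322) = 0.136742 substitutions/site.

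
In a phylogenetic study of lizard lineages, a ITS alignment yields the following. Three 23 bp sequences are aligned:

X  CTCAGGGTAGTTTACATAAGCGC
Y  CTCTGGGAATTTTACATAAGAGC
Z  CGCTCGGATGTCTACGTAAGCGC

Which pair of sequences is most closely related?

X–Y: 4/23 differ, p = 0.174, d = 0.198.
X–Z: 7/23 differ, p = 0.304, d = 0.390.
Y–Z: 7/23 differ, p = 0.304, d = 0.390.
The smallest distance is between X and Y.

X and Y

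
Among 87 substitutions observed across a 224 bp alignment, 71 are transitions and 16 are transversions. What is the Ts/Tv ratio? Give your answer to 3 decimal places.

R = 71/16 = 4.4375 ≈ 4.438 (to 3 d.p.).

4.438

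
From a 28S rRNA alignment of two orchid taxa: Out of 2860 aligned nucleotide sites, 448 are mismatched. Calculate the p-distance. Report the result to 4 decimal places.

p = 448/2860 = 0.156643… ≈ 0.1566 (to 4 d.p.).

0.1566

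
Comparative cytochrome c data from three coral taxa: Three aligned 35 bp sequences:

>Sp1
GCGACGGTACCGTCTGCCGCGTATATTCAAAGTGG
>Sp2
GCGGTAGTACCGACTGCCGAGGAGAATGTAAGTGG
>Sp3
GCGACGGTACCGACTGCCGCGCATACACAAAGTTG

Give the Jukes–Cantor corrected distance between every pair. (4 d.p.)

d(Sp1,Sp2) = 0.3597, d(Sp1,Sp3) = 0.1585, d(Sp2,Sp3) = 0.4073

Sp1–Sp2: 10/35 sites differ → p ≈ 0.285714, d = −0.75 ln(1 − 0.380952) = 0.359679 ≈ 0.3597.
Sp1–Sp3: 5/35 sites differ → p ≈ 0.142857, d = −0.75 ln(1 − 0.190476) = 0.158482 ≈ 0.1585.
Sp2–Sp3: 11/35 sites differ → p ≈ 0.314286, d = −0.75 ln(1 − 0.419048) = 0.407315 ≈ 0.4073.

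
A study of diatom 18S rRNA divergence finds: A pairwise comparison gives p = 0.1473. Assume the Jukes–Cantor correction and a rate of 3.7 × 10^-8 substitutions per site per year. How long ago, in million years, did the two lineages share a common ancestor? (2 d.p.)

2.22

d = −(3/4) ln(1 − 4p/3) = −0.75 ln(1 − 0.1964) = −0.75 ln(0.8036)
  = −0.75 × (-0.218654) = 0.163991 substitutions/site.
Under a molecular clock d = 2μt, so t = d/(2μ) = 0.163991 / (2 × 3.7 × 10^-8) = 2.22 million years.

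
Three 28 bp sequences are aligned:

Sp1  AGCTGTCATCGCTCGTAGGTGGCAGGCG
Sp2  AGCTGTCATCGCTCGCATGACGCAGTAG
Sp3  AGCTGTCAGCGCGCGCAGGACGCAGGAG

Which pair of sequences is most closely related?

Sp1–Sp2: 6/28 differ, p = 0.214, d = 0.252.
Sp1–Sp3: 6/28 differ, p = 0.214, d = 0.252.
Sp2–Sp3: 4/28 differ, p = 0.143, d = 0.158.
The smallest distance is between Sp2 and Sp3.

Sp2 and Sp3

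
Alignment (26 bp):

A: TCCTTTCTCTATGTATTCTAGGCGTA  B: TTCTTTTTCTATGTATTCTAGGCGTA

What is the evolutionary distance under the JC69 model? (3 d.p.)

The sequences differ at 2 of 26 sites (2, 7), so p = 2/26 ≈ 0.076923.
d = −(3/4) ln(1 − 4p/3) = −0.75 ln(1 − 0.102564) = −0.75 ln(0.897436)
  = −0.75 × (-0.108213) = 0.081160 substitutions/site.

0.081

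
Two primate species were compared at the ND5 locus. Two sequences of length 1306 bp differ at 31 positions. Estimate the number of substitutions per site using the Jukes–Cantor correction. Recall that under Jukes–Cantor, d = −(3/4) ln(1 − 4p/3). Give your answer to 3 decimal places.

p = 31/1306 ≈ 0.023737.
d = −(3/4) ln(1 − 4p/3) = −0.75 ln(1 − 0.031649) = −0.75 ln(0.968351)
  = −0.75 × (-0.032161) = 0.024121 substitutions/site.

0.024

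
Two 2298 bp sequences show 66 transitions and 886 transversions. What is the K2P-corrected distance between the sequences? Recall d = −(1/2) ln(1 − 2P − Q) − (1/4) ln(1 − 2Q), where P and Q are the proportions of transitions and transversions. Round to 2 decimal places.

P = 66/2298 ≈ 0.028721 and Q = 886/2298 ≈ 0.385553.
Under the Kimura two-parameter model, d = −½ ln(1 − 2P − Q) − ¼ ln(1 − 2Q).
1 − 2P − Q = 0.557005, giving −½ ln(0.557005) = 0.292591.
1 − 2Q = 0.228894, giving −¼ ln(0.228894) = 0.368624.
d = 0.292591 + 0.368624 = 0.661215.

0.66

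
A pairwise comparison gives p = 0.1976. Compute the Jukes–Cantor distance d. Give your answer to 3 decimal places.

d = −(3/4) ln(1 − 4p/3) = −0.75 ln(1 − 0.263467) = −0.75 ln(0.736533)
  = −0.75 × (-0.305801) = 0.229351 substitutions/site.

0.229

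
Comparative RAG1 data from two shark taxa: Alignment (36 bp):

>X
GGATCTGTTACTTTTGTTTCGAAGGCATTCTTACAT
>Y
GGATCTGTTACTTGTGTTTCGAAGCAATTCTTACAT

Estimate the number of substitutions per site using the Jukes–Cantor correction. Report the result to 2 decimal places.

The sequences differ at 3 of 36 sites (14, 25, 26), so p = 3/36 ≈ 0.083333.
d = −(3/4) ln(1 − 4p/3) = −0.75 ln(1 − 0.111111) = −0.75 ln(0.888889)
  = −0.75 × (-0.117783) = 0.088337 substitutions/site.

0.09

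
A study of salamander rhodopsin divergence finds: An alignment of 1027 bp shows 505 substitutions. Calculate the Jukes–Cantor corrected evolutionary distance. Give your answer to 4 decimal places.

0.7995

p = 505/1027 ≈ 0.491723.
d = −(3/4) ln(1 − 4p/3) = −0.75 ln(1 − 0.655631) = −0.75 ln(0.344369)
  = −0.75 × (-1.066042) = 0.799532 substitutions/site.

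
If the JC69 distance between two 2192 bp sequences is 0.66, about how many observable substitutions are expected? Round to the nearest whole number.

962

Invert JC69: p = (3/4)(1 − e^(−4d/3)) = 0.75 × (1 − e^(-0.88)) = 0.75 × (1 − 0.414783) = 0.438913.
Expected differing sites = pL ≈ 0.438913 × 2192 = 962.097296 ≈ 962.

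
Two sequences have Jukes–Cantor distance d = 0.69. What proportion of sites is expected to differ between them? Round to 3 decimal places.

0.451

p = (3/4)(1 − e^(−4d/3)) = 0.75 × (1 − e^(-0.92)) = 0.75 × (1 − 0.398519) = 0.451111.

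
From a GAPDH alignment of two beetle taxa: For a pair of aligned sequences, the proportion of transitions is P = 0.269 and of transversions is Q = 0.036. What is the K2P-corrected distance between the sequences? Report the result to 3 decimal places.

Under the Kimura two-parameter model, d = −½ ln(1 − 2P − Q) − ¼ ln(1 − 2Q).
1 − 2P − Q = 0.426, giving −½ ln(0.426) = 0.426658.
1 − 2Q = 0.928, giving −¼ ln(0.928) = 0.018681.
d = 0.426658 + 0.018681 = 0.445339.

0.445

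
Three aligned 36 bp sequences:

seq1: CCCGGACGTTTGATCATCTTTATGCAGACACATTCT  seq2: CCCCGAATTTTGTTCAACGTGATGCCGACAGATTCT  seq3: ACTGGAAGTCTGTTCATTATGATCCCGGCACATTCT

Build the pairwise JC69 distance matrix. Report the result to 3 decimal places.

seq1–seq2: 9/36 sites differ → p = 0.25, d = −0.75 ln(1 − 0.333333) = 0.304098 ≈ 0.304.
seq1–seq3: 11/36 sites differ → p ≈ 0.305556, d = −0.75 ln(1 − 0.407408) = 0.392437 ≈ 0.392.
seq2–seq3: 11/36 sites differ → p ≈ 0.305556, d = −0.75 ln(1 − 0.407408) = 0.392437 ≈ 0.392.

d(seq1,seq2) = 0.304, d(seq1,seq3) = 0.392, d(seq2,seq3) = 0.392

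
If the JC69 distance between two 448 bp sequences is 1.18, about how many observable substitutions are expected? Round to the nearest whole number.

Invert JC69: p = (3/4)(1 − e^(−4d/3)) = 0.75 × (1 − e^(-1.573333)) = 0.75 × (1 − 0.207353) = 0.594485.
Expected differing sites = pL ≈ 0.594485 × 448 = 266.32928 ≈ 266.

266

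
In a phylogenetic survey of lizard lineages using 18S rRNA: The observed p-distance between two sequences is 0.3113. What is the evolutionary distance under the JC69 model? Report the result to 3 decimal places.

d = −(3/4) ln(1 − 4p/3) = −0.75 ln(1 − 0.415067) = −0.75 ln(0.584933)
  = −0.75 × (-0.536258) = 0.402194 substitutions/site.

0.402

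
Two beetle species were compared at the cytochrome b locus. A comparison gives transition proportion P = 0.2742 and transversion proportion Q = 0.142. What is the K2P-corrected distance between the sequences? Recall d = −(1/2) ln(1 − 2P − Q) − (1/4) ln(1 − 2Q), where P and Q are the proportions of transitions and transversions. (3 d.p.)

0.670

Under the Kimura two-parameter model, d = −½ ln(1 − 2P − Q) − ¼ ln(1 − 2Q).
1 − 2P − Q = 0.3096, giving −½ ln(0.3096) = 0.586237.
1 − 2Q = 0.716, giving −¼ ln(0.716) = 0.083519.
d = 0.586237 + 0.083519 = 0.669756.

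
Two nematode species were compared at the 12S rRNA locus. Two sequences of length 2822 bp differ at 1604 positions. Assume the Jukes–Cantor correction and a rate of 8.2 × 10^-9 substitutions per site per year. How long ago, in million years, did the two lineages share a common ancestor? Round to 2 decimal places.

p = 1604/2822 ≈ 0.568391.
d = −(3/4) ln(1 − 4p/3) = −0.75 ln(1 − 0.757855) = −0.75 ln(0.242145)
  = −0.75 × (-1.418219) = 1.063664 substitutions/site.
Under a molecular clock d = 2μt, so t = d/(2μ) = 1.063664 / (2 × 8.2 × 10^-9) = 64.86 million years.

64.86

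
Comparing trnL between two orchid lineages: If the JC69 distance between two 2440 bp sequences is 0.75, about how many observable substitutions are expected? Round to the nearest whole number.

Invert JC69: p = (3/4)(1 − e^(−4d/3)) = 0.75 × (1 − e^(-1)) = 0.75 × (1 − 0.367879) = 0.474091.
Expected differing sites = pL ≈ 0.474091 × 2440 = 1156.78204 ≈ 1157.

1157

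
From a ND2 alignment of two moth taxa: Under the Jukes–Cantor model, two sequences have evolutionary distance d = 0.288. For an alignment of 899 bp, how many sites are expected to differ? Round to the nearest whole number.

Invert JC69: p = (3/4)(1 − e^(−4d/3)) = 0.75 × (1 − e^(-0.384)) = 0.75 × (1 − 0.681131) = 0.239152.
Expected differing sites = pL ≈ 0.239152 × 899 = 214.997648 ≈ 215.

215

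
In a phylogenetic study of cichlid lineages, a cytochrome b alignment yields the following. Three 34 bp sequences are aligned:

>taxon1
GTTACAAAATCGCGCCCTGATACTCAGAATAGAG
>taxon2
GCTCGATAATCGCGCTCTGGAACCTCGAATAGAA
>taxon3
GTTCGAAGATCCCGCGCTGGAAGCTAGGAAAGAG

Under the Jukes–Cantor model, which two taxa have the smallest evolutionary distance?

taxon1–taxon2: 11/34 differ, p = 0.324, d = 0.423.
taxon1–taxon3: 12/34 differ, p = 0.353, d = 0.477.
taxon2–taxon3: 10/34 differ, p = 0.294, d = 0.373.
The smallest distance is between taxon2 and taxon3.

taxon2 and taxon3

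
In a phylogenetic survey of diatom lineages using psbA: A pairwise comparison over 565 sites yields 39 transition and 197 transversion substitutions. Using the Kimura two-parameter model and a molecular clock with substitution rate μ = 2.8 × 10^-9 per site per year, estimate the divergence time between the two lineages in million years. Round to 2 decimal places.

P = 39/565 ≈ 0.069027 and Q = 197/565 ≈ 0.348673.
Under the Kimura two-parameter model, d = −½ ln(1 − 2P − Q) − ¼ ln(1 − 2Q).
1 − 2P − Q = 0.513273, giving −½ ln(0.513273) = 0.333474.
1 − 2Q = 0.302654, giving −¼ ln(0.302654) = 0.298791.
d = 0.333474 + 0.298791 = 0.632265.
Under a molecular clock d = 2μt, so t = d/(2μ) = 0.632265 / (2 × 2.8 × 10^-9) = 112.90 million years.

112.90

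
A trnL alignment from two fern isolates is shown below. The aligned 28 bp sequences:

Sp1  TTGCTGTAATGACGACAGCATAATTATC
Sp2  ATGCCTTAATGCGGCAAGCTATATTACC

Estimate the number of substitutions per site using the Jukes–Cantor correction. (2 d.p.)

0.56

The sequences differ at 11 of 28 sites, so p = 11/28 ≈ 0.392857.
d = −(3/4) ln(1 − 4p/3) = −0.75 ln(1 − 0.523809) = −0.75 ln(0.476191)
  = −0.75 × (-0.741936) = 0.556452 substitutions/site.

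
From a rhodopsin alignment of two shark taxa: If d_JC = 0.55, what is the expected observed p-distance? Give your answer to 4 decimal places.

p = (3/4)(1 − e^(−4d/3)) = 0.75 × (1 − e^(-0.733333)) = 0.75 × (1 − 0.480305) = 0.389771.

0.3898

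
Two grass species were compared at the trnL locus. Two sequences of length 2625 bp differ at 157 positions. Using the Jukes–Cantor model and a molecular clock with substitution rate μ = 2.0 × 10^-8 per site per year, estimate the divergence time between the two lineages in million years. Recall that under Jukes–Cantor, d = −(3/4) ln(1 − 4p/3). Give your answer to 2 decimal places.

p = 157/2625 ≈ 0.05981.
d = −(3/4) ln(1 − 4p/3) = −0.75 ln(1 − 0.079747) = −0.75 ln(0.920253)
  = −0.75 × (-0.083107) = 0.062330 substitutions/site.
Under a molecular clock d = 2μt, so t = d/(2μ) = 0.062330 / (2 × 2.0 × 10^-8) = 1.56 million years.

1.56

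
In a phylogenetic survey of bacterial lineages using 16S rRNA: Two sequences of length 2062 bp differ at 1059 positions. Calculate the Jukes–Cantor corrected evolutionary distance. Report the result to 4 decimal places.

0.8658

p = 1059/2062 ≈ 0.513579.
d = −(3/4) ln(1 − 4p/3) = −0.75 ln(1 − 0.684772) = −0.75 ln(0.315228)
  = −0.75 × (-1.154459) = 0.865844 substitutions/site.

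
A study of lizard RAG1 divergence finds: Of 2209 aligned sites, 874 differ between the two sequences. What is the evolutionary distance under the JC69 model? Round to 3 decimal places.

p = 874/2209 ≈ 0.395654.
d = −(3/4) ln(1 − 4p/3) = −0.75 ln(1 − 0.527539) = −0.75 ln(0.472461)
  = −0.75 × (-0.749800) = 0.562350 substitutions/site.

0.562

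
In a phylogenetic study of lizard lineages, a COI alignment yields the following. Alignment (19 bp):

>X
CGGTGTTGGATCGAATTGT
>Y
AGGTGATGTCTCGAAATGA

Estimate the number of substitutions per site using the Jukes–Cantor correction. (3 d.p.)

0.410

The sequences differ at 6 of 19 sites (1, 6, 9, 10, 16, 19), so p = 6/19 ≈ 0.315789.
d = −(3/4) ln(1 − 4p/3) = −0.75 ln(1 − 0.421052) = −0.75 ln(0.578948)
  = −0.75 × (-0.546543) = 0.409907 substitutions/site.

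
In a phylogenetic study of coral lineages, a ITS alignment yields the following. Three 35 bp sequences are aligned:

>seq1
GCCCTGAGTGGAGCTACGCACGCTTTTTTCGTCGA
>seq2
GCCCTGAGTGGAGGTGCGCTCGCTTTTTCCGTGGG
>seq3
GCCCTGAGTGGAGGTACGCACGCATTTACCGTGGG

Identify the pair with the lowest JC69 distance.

seq1–seq2: 6/35 differ, p = 0.171, d = 0.195.
seq1–seq3: 6/35 differ, p = 0.171, d = 0.195.
seq2–seq3: 4/35 differ, p = 0.114, d = 0.124.
The smallest distance is between seq2 and seq3.

seq2 and seq3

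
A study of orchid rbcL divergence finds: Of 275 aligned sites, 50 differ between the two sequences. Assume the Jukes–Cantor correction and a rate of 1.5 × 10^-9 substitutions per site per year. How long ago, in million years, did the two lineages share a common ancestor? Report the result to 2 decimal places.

69.41

p = 50/275 ≈ 0.181818.
d = −(3/4) ln(1 − 4p/3) = −0.75 ln(1 − 0.242424) = −0.75 ln(0.757576)
  = −0.75 × (-0.277631) = 0.208223 substitutions/site.
Under a molecular clock d = 2μt, so t = d/(2μ) = 0.208223 / (2 × 1.5 × 10^-9) = 69.41 million years.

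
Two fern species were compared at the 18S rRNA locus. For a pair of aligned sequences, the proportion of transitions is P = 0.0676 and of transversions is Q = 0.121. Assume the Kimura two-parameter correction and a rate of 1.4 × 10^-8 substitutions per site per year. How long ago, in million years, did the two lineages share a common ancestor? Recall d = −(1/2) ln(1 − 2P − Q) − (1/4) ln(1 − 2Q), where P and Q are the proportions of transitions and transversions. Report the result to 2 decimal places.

7.76

Under the Kimura two-parameter model, d = −½ ln(1 − 2P − Q) − ¼ ln(1 − 2Q).
1 − 2P − Q = 0.7438, giving −½ ln(0.7438) = 0.147992.
1 − 2Q = 0.758, giving −¼ ln(0.758) = 0.069268.
d = 0.147992 + 0.069268 = 0.217260.
Under a molecular clock d = 2μt, so t = d/(2μ) = 0.217260 / (2 × 1.4 × 10^-8) = 7.76 million years.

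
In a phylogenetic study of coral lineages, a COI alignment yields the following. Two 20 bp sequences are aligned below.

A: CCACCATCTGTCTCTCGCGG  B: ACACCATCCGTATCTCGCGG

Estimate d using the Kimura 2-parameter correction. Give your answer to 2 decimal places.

Of 20 sites, 1 differences are transitions and 2 are transversions, so P = 1/20 = 0.05 and Q = 2/20 = 0.1.
Under the Kimura two-parameter model, d = −½ ln(1 − 2P − Q) − ¼ ln(1 − 2Q).
1 − 2P − Q = 0.8, giving −½ ln(0.8) = 0.111572.
1 − 2Q = 0.8, giving −¼ ln(0.8) = 0.055786.
d = 0.111572 + 0.055786 = 0.167358.

0.17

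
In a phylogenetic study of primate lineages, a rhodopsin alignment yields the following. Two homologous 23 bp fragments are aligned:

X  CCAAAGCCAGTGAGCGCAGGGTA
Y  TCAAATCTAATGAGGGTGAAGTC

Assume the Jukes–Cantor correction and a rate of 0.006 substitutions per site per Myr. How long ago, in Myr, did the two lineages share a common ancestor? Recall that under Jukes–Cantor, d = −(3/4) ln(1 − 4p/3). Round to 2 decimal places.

The sequences differ at 10 of 23 sites (1, 6, 8, 10, 15, 17, 18, 19, 20, 23), so p = 10/23 ≈ 0.434783.
d = −(3/4) ln(1 − 4p/3) = −0.75 ln(1 − 0.579711) = −0.75 ln(0.420289)
  = −0.75 × (-0.866813) = 0.650110 substitutions/site.
Under a molecular clock d = 2μt, so t = d/(2μ) = 0.650110 / (2 × 0.006) = 54.18 Myr.

54.18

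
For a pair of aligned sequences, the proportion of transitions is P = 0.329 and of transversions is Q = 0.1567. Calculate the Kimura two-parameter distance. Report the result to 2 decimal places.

0.94

Under the Kimura two-parameter model, d = −½ ln(1 − 2P − Q) − ¼ ln(1 − 2Q).
1 − 2P − Q = 0.1853, giving −½ ln(0.1853) = 0.842890.
1 − 2Q = 0.6866, giving −¼ ln(0.6866) = 0.094001.
d = 0.842890 + 0.094001 = 0.936891.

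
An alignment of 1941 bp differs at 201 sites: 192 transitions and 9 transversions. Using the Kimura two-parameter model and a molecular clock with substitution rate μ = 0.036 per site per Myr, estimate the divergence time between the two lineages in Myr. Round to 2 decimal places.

1.60

P = 192/1941 ≈ 0.098918 and Q = 9/1941 ≈ 0.004637.
Under the Kimura two-parameter model, d = −½ ln(1 − 2P − Q) − ¼ ln(1 − 2Q).
1 − 2P − Q = 0.797527, giving −½ ln(0.797527) = 0.113120.
1 − 2Q = 0.990726, giving −¼ ln(0.990726) = 0.002329.
d = 0.113120 + 0.002329 = 0.115449.
Under a molecular clock d = 2μt, so t = d/(2μ) = 0.115449 / (2 × 0.036) = 1.60 Myr.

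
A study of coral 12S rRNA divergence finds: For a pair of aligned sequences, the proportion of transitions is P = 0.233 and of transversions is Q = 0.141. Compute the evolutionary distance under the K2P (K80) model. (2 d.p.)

Under the Kimura two-parameter model, d = −½ ln(1 − 2P − Q) − ¼ ln(1 − 2Q).
1 − 2P − Q = 0.393, giving −½ ln(0.393) = 0.466973.
1 − 2Q = 0.718, giving −¼ ln(0.718) = 0.082821.
d = 0.466973 + 0.082821 = 0.549794.

0.55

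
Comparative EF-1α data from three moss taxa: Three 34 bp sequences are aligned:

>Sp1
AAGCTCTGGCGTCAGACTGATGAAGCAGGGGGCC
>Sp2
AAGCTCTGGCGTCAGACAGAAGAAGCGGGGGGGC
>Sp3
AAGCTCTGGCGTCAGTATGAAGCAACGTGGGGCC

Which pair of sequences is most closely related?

Sp1–Sp2: 4/34 differ, p = 0.118, d = 0.128.
Sp1–Sp3: 7/34 differ, p = 0.206, d = 0.241.
Sp2–Sp3: 7/34 differ, p = 0.206, d = 0.241.
The smallest distance is between Sp1 and Sp2.

Sp1 and Sp2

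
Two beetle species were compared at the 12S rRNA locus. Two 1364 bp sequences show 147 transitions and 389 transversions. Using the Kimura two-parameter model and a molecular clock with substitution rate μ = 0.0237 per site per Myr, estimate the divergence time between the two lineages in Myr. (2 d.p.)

P = 147/1364 ≈ 0.107771 and Q = 389/1364 ≈ 0.285191.
Under the Kimura two-parameter model, d = −½ ln(1 − 2P − Q) − ¼ ln(1 − 2Q).
1 − 2P − Q = 0.499267, giving −½ ln(0.499267) = 0.347307.
1 − 2Q = 0.429618, giving −¼ ln(0.429618) = 0.211215.
d = 0.347307 + 0.211215 = 0.558522.
Under a molecular clock d = 2μt, so t = d/(2μ) = 0.558522 / (2 × 0.0237) = 11.78 Myr.

11.78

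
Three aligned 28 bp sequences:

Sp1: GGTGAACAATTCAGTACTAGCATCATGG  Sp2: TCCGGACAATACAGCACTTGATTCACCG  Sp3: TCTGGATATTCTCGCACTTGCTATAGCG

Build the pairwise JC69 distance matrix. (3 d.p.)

d(Sp1,Sp2) = 0.556, d(Sp1,Sp3) = 0.940, d(Sp2,Sp3) = 0.485

Sp1–Sp2: 11/28 sites differ → p ≈ 0.392857, d = −0.75 ln(1 − 0.523809) = 0.556452 ≈ 0.556.
Sp1–Sp3: 15/28 sites differ → p ≈ 0.535714, d = −0.75 ln(1 − 0.714285) = 0.939570 ≈ 0.940.
Sp2–Sp3: 10/28 sites differ → p ≈ 0.357143, d = −0.75 ln(1 − 0.476191) = 0.484971 ≈ 0.485.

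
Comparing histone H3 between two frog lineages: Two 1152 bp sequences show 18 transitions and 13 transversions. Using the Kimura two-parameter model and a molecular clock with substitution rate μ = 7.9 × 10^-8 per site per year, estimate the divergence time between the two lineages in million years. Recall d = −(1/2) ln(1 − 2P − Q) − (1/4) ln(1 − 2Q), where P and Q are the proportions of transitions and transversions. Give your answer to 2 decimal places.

0.17

P = 18/1152 = 0.015625 and Q = 13/1152 ≈ 0.011285.
Under the Kimura two-parameter model, d = −½ ln(1 − 2P − Q) − ¼ ln(1 − 2Q).
1 − 2P − Q = 0.957465, giving −½ ln(0.957465) = 0.021733.
1 − 2Q = 0.97743, giving −¼ ln(0.97743) = 0.005707.
d = 0.021733 + 0.005707 = 0.027440.
Under a molecular clock d = 2μt, so t = d/(2μ) = 0.027440 / (2 × 7.9 × 10^-8) = 0.17 million years.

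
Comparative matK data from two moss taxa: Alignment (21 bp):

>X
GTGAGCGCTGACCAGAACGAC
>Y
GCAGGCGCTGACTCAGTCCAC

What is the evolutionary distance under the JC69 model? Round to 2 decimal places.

0.64

The sequences differ at 9 of 21 sites (2, 3, 4, 13, 14, 15, 16, 17, 19), so p = 9/21 ≈ 0.428571.
d = −(3/4) ln(1 − 4p/3) = −0.75 ln(1 − 0.571428) = −0.75 ln(0.428572)
  = −0.75 × (-0.847297) = 0.635473 substitutions/site.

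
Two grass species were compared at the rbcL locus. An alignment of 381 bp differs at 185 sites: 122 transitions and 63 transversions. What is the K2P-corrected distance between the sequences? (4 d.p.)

0.9198

P = 122/381 ≈ 0.32021 and Q = 63/381 ≈ 0.165354.
Under the Kimura two-parameter model, d = −½ ln(1 − 2P − Q) − ¼ ln(1 − 2Q).
1 − 2P − Q = 0.194226, giving −½ ln(0.194226) = 0.819366.
1 − 2Q = 0.669292, giving −¼ ln(0.669292) = 0.100384.
d = 0.819366 + 0.100384 = 0.919750.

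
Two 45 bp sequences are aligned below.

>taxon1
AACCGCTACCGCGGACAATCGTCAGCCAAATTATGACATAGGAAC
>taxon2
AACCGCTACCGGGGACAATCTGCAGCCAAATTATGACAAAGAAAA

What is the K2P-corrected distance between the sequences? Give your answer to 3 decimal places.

Of 45 sites, 1 differences are transitions and 5 are transversions, so P = 1/45 ≈ 0.022222 and Q = 5/45 ≈ 0.111111.
Under the Kimura two-parameter model, d = −½ ln(1 − 2P − Q) − ¼ ln(1 − 2Q).
1 − 2P − Q = 0.844445, giving −½ ln(0.844445) = 0.084538.
1 − 2Q = 0.777778, giving −¼ ln(0.777778) = 0.062829.
d = 0.084538 + 0.062829 = 0.147367.

0.147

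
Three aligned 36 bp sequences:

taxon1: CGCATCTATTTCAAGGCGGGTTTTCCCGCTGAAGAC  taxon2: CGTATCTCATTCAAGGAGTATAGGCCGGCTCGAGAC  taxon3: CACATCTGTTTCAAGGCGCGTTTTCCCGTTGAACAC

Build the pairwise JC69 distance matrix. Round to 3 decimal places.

d(taxon1,taxon2) = 0.441, d(taxon1,taxon3) = 0.154, d(taxon2,taxon3) = 0.608

taxon1–taxon2: 12/36 sites differ → p ≈ 0.333333, d = −0.75 ln(1 − 0.444444) = 0.440839 ≈ 0.441.
taxon1–taxon3: 5/36 sites differ → p ≈ 0.138889, d = −0.75 ln(1 − 0.185185) = 0.153596 ≈ 0.154.
taxon2–taxon3: 15/36 sites differ → p ≈ 0.416667, d = −0.75 ln(1 − 0.555556) = 0.608198 ≈ 0.608.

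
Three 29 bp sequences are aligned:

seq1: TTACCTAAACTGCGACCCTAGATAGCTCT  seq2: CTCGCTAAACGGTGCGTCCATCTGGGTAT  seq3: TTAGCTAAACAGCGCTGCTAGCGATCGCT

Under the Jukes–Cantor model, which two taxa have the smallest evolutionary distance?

seq1 and seq3

seq1–seq2: 14/29 differ, p = 0.483, d = 0.774.
seq1–seq3: 9/29 differ, p = 0.310, d = 0.401.
seq2–seq3: 14/29 differ, p = 0.483, d = 0.774.
The smallest distance is between seq1 and seq3.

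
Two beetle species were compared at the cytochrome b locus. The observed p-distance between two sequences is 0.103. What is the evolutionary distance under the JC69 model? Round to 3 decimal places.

d = −(3/4) ln(1 − 4p/3) = −0.75 ln(1 − 0.137333) = −0.75 ln(0.862667)
  = −0.75 × (-0.147727) = 0.110795 substitutions/site.

0.111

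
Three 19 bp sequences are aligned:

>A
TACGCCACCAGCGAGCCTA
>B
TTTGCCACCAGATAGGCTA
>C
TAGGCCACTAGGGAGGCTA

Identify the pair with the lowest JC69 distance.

A and C

A–B: 5/19 differ, p = 0.263, d = 0.324.
A–C: 4/19 differ, p = 0.211, d = 0.247.
B–C: 5/19 differ, p = 0.263, d = 0.324.
The smallest distance is between A and C.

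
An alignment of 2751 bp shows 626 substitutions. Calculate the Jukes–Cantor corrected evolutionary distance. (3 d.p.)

0.271

p = 626/2751 ≈ 0.227554.
d = −(3/4) ln(1 − 4p/3) = −0.75 ln(1 − 0.303405) = −0.75 ln(0.696595)
  = −0.75 × (-0.361551) = 0.271163 substitutions/site.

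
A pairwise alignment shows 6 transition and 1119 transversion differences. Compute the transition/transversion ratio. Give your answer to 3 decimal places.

0.005

R = 6/1119 = 0.005361… ≈ 0.005 (to 3 d.p.).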